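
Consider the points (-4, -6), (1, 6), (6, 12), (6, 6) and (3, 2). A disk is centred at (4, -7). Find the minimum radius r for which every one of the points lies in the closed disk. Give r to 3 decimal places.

19.105

The required radius is the distance from (4, -7) to the farthest point.
Squared distances: 65, 178, 365, 173, 82.
Maximum is 365, attained at (6, 12).
r = √365 ≈ 19.105.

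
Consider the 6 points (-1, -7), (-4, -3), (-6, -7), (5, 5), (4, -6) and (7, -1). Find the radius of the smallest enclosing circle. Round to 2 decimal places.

8.14

A smallest enclosing disk is always determined by at most three of the input points on its boundary.
The farthest pair is (-6, -7)–(5, 5) with squared distance 265. The circle on this segment as diameter has centre (-0.5, -1) and r² = 265/4 = 66.25.
Check (-1, -7): distance² to centre = 36.25 ≤ 66.25, so it lies inside.
All remaining points lie in this disk, and no smaller disk contains both endpoints, so this is the minimum enclosing circle.
r = √(66.25) ≈ 8.14.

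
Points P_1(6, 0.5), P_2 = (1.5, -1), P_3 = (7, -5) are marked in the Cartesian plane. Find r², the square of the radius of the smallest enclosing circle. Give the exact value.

4625/392

Side lengths²: P_1P_2² = 22.5, P_1P_3² = 31.25, P_2P_3² = 46.25.
Since P_2P_3² = 46.25 < 31.25 + 22.5 = 53.75, the triangle is acute, so the smallest enclosing circle is the circumcircle.
Circumcentre = (127/28, -73/28), r² = 4625/392.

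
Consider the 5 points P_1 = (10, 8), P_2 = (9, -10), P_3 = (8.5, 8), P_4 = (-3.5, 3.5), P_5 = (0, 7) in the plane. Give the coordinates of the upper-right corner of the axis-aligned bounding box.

(10, 8)

x-range [-3.5, 10], y-range [-10, 8].
The upper-right corner is (10, 8).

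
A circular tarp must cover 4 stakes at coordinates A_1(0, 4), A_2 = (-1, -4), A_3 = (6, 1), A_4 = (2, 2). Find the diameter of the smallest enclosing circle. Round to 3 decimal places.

A smallest enclosing disk is always determined by at most three of the input points on its boundary.
The minimum enclosing circle is determined by three boundary points: A_1, A_2, A_3.
Their circumcentre is (55/34, -9/34) with r² = 12025/578.
The farthest remaining point A_4 is at distance² 3049/578 ≤ 12025/578.
Diameter = 2r = 2√(12025/578) ≈ 9.122.

9.122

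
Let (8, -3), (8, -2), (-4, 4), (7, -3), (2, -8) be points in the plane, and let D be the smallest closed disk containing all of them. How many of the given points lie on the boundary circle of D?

By Welzl's lemma the MEC is supported by two points (diametrically opposite) or three points (on a circumcircle).
The minimum enclosing circle is determined by three boundary points: (8, -3), (-4, 4), (2, -8).
Their circumcentre is (20/17, -31/34) with r² = 58865/1156.
The farthest remaining point (8, -2) is at distance² 55193/1156 ≤ 58865/1156.
The points at distance exactly r from the centre are (8, -3), (-4, 4), (2, -8) — 3 points.

3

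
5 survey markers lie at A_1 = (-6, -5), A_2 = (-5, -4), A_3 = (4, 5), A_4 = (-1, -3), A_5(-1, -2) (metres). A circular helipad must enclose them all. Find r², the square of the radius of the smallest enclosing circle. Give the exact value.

By Welzl's lemma the MEC is supported by two points (diametrically opposite) or three points (on a circumcircle).
The farthest pair is A_1–A_3 with squared distance 200. The circle on this segment as diameter has centre (-1, 0) and r² = 200/4 = 50.
Check A_2: distance² to centre = 32 ≤ 50, so it lies inside.
All remaining points lie in this disk, and no smaller disk contains both endpoints, so this is the minimum enclosing circle.

50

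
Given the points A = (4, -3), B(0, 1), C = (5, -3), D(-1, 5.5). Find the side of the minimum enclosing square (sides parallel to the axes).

8.5

The bounding box has width 6 and height 8.5.
An axis-aligned square enclosing the set must have side ≥ max(width, height).
So the minimum side is max(6, 8.5) = 8.5.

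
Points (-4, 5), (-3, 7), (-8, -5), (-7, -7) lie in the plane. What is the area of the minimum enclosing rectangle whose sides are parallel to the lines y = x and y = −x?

90

In coordinates u = x + y, v = x − y the rectangle is axis-aligned; the map (x,y)→(u,v) scales areas by 2.
u-values: 1, 4, -13, -14; range = 4 − (-14) = 18.
v-values: -9, -10, -3, 0; range = 0 − (-10) = 10.
Area = (18 × 10) / 2 = 90.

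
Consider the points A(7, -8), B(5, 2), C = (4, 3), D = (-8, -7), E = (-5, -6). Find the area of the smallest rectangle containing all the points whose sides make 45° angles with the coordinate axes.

In coordinates u = x + y, v = x − y the rectangle is axis-aligned; the map (x,y)→(u,v) scales areas by 2.
u-values: -1, 7, 7, -15, -11; range = 7 − (-15) = 22.
v-values: 15, 3, 1, -1, 1; range = 15 − (-1) = 16.
Area = (22 × 16) / 2 = 176.

176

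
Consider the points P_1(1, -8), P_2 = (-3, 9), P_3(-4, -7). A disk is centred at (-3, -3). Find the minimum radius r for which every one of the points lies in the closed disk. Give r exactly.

12

The required radius is the distance from (-3, -3) to the farthest point.
Squared distances: 41, 144, 17.
Maximum is 144, attained at P_2.
r = √144 = 12.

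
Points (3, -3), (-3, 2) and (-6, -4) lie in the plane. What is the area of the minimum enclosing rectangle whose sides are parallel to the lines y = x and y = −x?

55

In coordinates u = x + y, v = x − y the rectangle is axis-aligned; the map (x,y)→(u,v) scales areas by 2.
u-values: 0, -1, -10; range = 0 − (-10) = 10.
v-values: 6, -5, -2; range = 6 − (-5) = 11.
Area = (10 × 11) / 2 = 55.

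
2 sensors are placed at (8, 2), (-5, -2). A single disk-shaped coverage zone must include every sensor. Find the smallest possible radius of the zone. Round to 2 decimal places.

The smallest circle enclosing two points has them as diameter endpoints.
Centre = midpoint = (1.5, 0); r² = |(8, 2)−(-5, -2)|²/4 = 185/4 = 46.25.
r = √(46.25) ≈ 6.80.

6.80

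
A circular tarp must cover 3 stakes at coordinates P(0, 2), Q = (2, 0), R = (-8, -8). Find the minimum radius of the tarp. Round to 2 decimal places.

6.44

Side lengths²: PQ² = 8, PR² = 164, QR² = 164.
Since QR² = 164 < 164 + 8 = 172, the triangle is acute, so the smallest enclosing circle is the circumcircle.
Circumcentre = (-31/9, -31/9), r² = 3362/81.
r = √(3362/81) ≈ 6.44.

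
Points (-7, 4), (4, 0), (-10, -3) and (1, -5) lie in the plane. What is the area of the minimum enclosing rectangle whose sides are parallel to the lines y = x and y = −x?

In coordinates u = x + y, v = x − y the rectangle is axis-aligned; the map (x,y)→(u,v) scales areas by 2.
u-values: -3, 4, -13, -4; range = 4 − (-13) = 17.
v-values: -11, 4, -7, 6; range = 6 − (-11) = 17.
Area = (17 × 17) / 2 = 144.5.

144.5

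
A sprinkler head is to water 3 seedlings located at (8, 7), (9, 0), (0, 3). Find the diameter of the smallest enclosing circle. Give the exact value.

Call the three points A, B, C in the order given.
Side lengths²: AB² = 50, AC² = 80, BC² = 90.
Since BC² = 90 < 80 + 50 = 130, the triangle is acute, so the smallest enclosing circle is the circumcircle.
Circumcentre = (5, 3), r² = 25.
Diameter = 2r = 2√25 = 10.

10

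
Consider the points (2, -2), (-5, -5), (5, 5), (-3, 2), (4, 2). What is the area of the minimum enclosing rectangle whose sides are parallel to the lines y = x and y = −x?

90

In coordinates u = x + y, v = x − y the rectangle is axis-aligned; the map (x,y)→(u,v) scales areas by 2.
u-values: 0, -10, 10, -1, 6; range = 10 − (-10) = 20.
v-values: 4, 0, 0, -5, 2; range = 4 − (-5) = 9.
Area = (20 × 9) / 2 = 90.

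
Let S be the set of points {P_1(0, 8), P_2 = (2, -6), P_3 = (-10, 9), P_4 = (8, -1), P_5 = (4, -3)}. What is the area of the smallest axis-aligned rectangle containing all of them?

x ranges over [-10, 8], width 18.
y ranges over [-6, 9], height 15.
Area = 18 × 15 = 270.

270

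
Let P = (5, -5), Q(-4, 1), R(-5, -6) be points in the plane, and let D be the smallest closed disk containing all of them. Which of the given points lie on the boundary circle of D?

Side lengths²: PQ² = 117, PR² = 101, QR² = 50.
Since PQ² = 117 < 101 + 50 = 151, the triangle is acute, so the smallest enclosing circle is the circumcircle.
Circumcentre = (-11/46, -143/46), r² = 32825/1058.
The points at distance exactly r from the centre are P, Q, R — 3 points.

P, Q, R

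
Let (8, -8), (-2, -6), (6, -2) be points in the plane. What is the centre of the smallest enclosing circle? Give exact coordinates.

(22/7, -44/7)

Call the three points A, B, C in the order given.
Side lengths²: AB² = 104, AC² = 40, BC² = 80.
Since AB² = 104 < 80 + 40 = 120, the triangle is acute, so the smallest enclosing circle is the circumcircle.
Circumcentre = (22/7, -44/7), r² = 1300/49.
Centre = (22/7, -44/7).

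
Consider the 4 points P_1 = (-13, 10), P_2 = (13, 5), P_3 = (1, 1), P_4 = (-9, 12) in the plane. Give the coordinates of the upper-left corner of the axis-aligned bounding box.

(-13, 12)

x-range [-13, 13], y-range [1, 12].
The upper-left corner is (-13, 12).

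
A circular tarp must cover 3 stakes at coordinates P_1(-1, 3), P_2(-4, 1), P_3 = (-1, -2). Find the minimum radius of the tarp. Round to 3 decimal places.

Side lengths²: P_1P_2² = 13, P_1P_3² = 25, P_2P_3² = 18.
Since P_1P_3² = 25 < 18 + 13 = 31, the triangle is acute, so the smallest enclosing circle is the circumcircle.
Circumcentre = (-1.5, 0.5), r² = 6.5.
r = √(6.5) ≈ 2.550.

2.550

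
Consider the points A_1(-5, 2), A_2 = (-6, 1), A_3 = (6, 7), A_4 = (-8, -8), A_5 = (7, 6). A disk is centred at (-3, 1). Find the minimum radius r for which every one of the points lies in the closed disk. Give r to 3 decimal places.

The required radius is the distance from (-3, 1) to the farthest point.
Squared distances: 5, 9, 117, 106, 125.
Maximum is 125, attained at A_5.
r = √125 ≈ 11.180.

11.180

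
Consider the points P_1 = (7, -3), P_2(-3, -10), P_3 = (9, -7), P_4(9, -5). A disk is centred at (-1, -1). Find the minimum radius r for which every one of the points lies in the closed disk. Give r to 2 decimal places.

The required radius is the distance from (-1, -1) to the farthest point.
Squared distances: 68, 85, 136, 116.
Maximum is 136, attained at P_3.
r = √136 ≈ 11.66.

11.66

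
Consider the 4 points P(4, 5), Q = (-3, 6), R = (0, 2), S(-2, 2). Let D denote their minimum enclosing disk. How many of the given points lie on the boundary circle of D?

3

A smallest enclosing disk is always determined by at most three of the input points on its boundary.
The minimum enclosing circle is determined by three boundary points: P, Q, S.
Their circumcentre is (7/18, 85/18) with r² = 2125/162.
The farthest remaining point R is at distance² 1225/162 ≤ 2125/162.
The points at distance exactly r from the centre are P, Q, S — 3 points.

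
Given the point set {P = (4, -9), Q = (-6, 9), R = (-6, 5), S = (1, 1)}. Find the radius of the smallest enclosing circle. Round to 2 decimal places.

A smallest enclosing disk is always determined by at most three of the input points on its boundary.
The farthest pair is P–Q with squared distance 424. The circle on this segment as diameter has centre (-1, 0) and r² = 424/4 = 106.
Check R: distance² to centre = 50 ≤ 106, so it lies inside.
All remaining points lie in this disk, and no smaller disk contains both endpoints, so this is the minimum enclosing circle.
r = √106 ≈ 10.30.

10.30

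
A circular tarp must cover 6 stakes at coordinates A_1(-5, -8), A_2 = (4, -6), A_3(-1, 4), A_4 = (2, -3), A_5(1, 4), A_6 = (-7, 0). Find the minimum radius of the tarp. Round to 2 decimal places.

6.73

By Welzl's lemma the MEC is supported by two points (diametrically opposite) or three points (on a circumcircle).
The minimum enclosing circle is determined by three boundary points: A_1, A_2, A_5.
Their circumcentre is (-1.5625, -2.21875) with r² = 45.2392578125.
The farthest remaining point A_3 is at distance² 38.9892578125 ≤ 45.2392578125.
r = √(45.2392578125) ≈ 6.73.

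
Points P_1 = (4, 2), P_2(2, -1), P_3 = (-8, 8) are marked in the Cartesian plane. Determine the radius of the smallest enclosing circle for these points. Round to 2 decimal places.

6.78

Side lengths²: P_1P_2² = 13, P_1P_3² = 180, P_2P_3² = 181.
Since P_2P_3² = 181 < 180 + 13 = 193, the triangle is acute, so the smallest enclosing circle is the circumcircle.
Circumcentre = (-2.4375, 4.125), r² = 45.95703125.
r = √(45.95703125) ≈ 6.78.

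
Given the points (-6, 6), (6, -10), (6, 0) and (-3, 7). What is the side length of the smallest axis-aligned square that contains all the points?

The bounding box has width 12 and height 17.
An axis-aligned square enclosing the set must have side ≥ max(width, height).
So the minimum side is max(12, 17) = 17.

17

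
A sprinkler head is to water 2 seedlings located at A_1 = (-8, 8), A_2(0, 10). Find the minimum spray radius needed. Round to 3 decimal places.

4.123

The smallest circle enclosing two points has them as diameter endpoints.
Centre = midpoint = (-4, 9); r² = |A_1A_2|²/4 = 68/4 = 17.
r = √17 ≈ 4.123.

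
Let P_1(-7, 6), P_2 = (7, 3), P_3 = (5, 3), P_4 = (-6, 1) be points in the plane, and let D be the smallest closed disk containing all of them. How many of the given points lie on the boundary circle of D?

A smallest enclosing disk is always determined by at most three of the input points on its boundary.
The farthest pair is P_1–P_2 with squared distance 205. The circle on this segment as diameter has centre (0, 4.5) and r² = 205/4 = 51.25.
Check P_3: distance² to centre = 27.25 ≤ 51.25, so it lies inside.
All remaining points lie in this disk, and no smaller disk contains both endpoints, so this is the minimum enclosing circle.
The points at distance exactly r from the centre are P_1, P_2 — 2 points.

2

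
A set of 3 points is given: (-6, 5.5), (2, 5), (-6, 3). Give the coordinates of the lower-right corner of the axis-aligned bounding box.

x-range [-6, 2], y-range [3, 5.5].
The lower-right corner is (2, 3).

(2, 3)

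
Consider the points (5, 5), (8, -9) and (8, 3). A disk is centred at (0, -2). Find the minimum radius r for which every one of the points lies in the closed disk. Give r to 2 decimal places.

The required radius is the distance from (0, -2) to the farthest point.
Squared distances: 74, 113, 89.
Maximum is 113, attained at (8, -9).
r = √113 ≈ 10.63.

10.63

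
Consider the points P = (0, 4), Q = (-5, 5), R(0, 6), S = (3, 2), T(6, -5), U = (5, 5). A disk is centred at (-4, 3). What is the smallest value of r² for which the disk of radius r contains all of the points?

164

The required radius is the distance from (-4, 3) to the farthest point.
Squared distances: 17, 5, 25, 50, 164, 85.
Maximum is 164, attained at T.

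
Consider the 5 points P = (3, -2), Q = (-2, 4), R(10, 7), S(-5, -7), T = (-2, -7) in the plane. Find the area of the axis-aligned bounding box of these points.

210

x ranges over [-5, 10], width 15.
y ranges over [-7, 7], height 14.
Area = 15 × 14 = 210.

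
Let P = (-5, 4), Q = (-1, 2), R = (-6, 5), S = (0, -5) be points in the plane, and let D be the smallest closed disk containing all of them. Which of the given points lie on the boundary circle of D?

The farthest pair is R–S with squared distance 136. The circle on this segment as diameter has centre (-3, 0) and r² = 136/4 = 34.
Check P: distance² to centre = 20 ≤ 34, so it lies inside.
All remaining points lie in this disk, and no smaller disk contains both endpoints, so this is the minimum enclosing circle.
The points at distance exactly r from the centre are R, S — 2 points.

R, S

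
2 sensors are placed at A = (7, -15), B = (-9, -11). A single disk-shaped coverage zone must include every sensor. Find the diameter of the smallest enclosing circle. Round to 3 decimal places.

The smallest circle enclosing two points has them as diameter endpoints.
Centre = midpoint = (-1, -13); r² = |AB|²/4 = 272/4 = 68.
Diameter = 2r = 2√68 ≈ 16.492.

16.492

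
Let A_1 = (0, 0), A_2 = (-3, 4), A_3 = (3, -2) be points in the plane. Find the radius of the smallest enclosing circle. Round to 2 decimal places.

4.24

Side lengths²: A_1A_2² = 25, A_1A_3² = 13, A_2A_3² = 72.
Since A_2A_3² = 72 ≥ 25 + 13 = 38, the angle opposite A_2A_3 is not acute, so the smallest enclosing circle has A_2A_3 as diameter.
Centre = midpoint of A_2A_3 = (0, 1), r² = 72/4 = 18.
r = √18 ≈ 4.24.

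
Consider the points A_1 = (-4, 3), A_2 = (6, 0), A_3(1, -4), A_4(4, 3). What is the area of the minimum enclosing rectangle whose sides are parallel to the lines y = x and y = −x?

In coordinates u = x + y, v = x − y the rectangle is axis-aligned; the map (x,y)→(u,v) scales areas by 2.
u-values: -1, 6, -3, 7; range = 7 − (-3) = 10.
v-values: -7, 6, 5, 1; range = 6 − (-7) = 13.
Area = (10 × 13) / 2 = 65.

65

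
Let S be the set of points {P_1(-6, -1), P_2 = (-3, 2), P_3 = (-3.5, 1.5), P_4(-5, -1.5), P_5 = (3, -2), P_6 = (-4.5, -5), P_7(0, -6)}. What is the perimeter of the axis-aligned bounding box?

34

Width = max x − min x = 3 − (-6) = 9.
Height = max y − min y = 2 − (-6) = 8.
Perimeter = 2(9 + 8) = 34.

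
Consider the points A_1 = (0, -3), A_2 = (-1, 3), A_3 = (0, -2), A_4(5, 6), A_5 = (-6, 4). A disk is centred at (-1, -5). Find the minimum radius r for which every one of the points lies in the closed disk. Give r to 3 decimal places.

The required radius is the distance from (-1, -5) to the farthest point.
Squared distances: 5, 64, 10, 157, 106.
Maximum is 157, attained at A_4.
r = √157 ≈ 12.530.

12.530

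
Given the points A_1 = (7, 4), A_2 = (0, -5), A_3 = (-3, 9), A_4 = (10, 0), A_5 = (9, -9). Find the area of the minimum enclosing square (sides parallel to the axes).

324

The bounding box has width 13 and height 18.
An axis-aligned square enclosing the set must have side ≥ max(width, height).
So the minimum side is max(13, 18) = 18.
Area = 18² = 324.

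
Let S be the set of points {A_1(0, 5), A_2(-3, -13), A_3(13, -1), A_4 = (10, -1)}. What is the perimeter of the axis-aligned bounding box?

Width = max x − min x = 13 − (-3) = 16.
Height = max y − min y = 5 − (-13) = 18.
Perimeter = 2(16 + 18) = 68.

68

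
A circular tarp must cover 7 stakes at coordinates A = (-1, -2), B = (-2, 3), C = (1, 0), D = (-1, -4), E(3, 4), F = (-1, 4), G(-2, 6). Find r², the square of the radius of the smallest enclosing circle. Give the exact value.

By Welzl's lemma the MEC is supported by two points (diametrically opposite) or three points (on a circumcircle).
The minimum enclosing circle is determined by three boundary points: D, E, G.
Their circumcentre is (-13/12, 25/24) with r² = 14645/576.
The farthest remaining point A is at distance² 5333/576 ≤ 14645/576.

14645/576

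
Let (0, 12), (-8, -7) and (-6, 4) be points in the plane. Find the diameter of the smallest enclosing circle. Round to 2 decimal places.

Call the three points A, B, C in the order given.
Side lengths²: AB² = 425, AC² = 100, BC² = 125.
Since AB² = 425 ≥ 125 + 100 = 225, the angle opposite AB is not acute, so the smallest enclosing circle has AB as diameter.
Centre = midpoint of AB = (-4, 2.5), r² = 425/4 = 106.25.
Diameter = 2r = 2√(106.25) ≈ 20.62.

20.62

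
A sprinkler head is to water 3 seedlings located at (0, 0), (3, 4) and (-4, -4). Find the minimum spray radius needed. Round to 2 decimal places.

Call the three points A, B, C in the order given.
Side lengths²: AB² = 25, AC² = 32, BC² = 113.
Since BC² = 113 ≥ 32 + 25 = 57, the angle opposite BC is not acute, so the smallest enclosing circle has BC as diameter.
Centre = midpoint of BC = (-0.5, 0), r² = 113/4 = 28.25.
r = √(28.25) ≈ 5.32.

5.32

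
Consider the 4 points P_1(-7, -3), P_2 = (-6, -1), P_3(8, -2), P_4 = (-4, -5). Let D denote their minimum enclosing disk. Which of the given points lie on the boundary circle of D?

A smallest enclosing disk is always determined by at most three of the input points on its boundary.
The farthest pair is P_1–P_3 with squared distance 226. The circle on this segment as diameter has centre (0.5, -2.5) and r² = 226/4 = 56.5.
Check P_2: distance² to centre = 44.5 ≤ 56.5, so it lies inside.
All remaining points lie in this disk, and no smaller disk contains both endpoints, so this is the minimum enclosing circle.
The points at distance exactly r from the centre are P_1, P_3 — 2 points.

P_1, P_3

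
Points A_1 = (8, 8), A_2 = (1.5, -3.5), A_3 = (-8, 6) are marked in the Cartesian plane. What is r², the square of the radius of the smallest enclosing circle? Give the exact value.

22685/324

Side lengths²: A_1A_2² = 174.5, A_1A_3² = 260, A_2A_3² = 180.5.
Since A_1A_3² = 260 < 180.5 + 174.5 = 355, the triangle is acute, so the smallest enclosing circle is the circumcircle.
Circumcentre = (5/18, 43/9), r² = 22685/324.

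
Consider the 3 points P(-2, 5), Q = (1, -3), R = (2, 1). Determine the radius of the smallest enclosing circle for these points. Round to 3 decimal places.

Side lengths²: PQ² = 73, PR² = 32, QR² = 17.
Since PQ² = 73 ≥ 32 + 17 = 49, the angle opposite PQ is not acute, so the smallest enclosing circle has PQ as diameter.
Centre = midpoint of PQ = (-0.5, 1), r² = 73/4 = 18.25.
r = √(18.25) ≈ 4.272.

4.272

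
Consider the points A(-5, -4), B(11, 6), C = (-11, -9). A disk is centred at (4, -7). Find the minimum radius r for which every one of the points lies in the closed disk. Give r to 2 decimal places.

The required radius is the distance from (4, -7) to the farthest point.
Squared distances: 90, 218, 229.
Maximum is 229, attained at C.
r = √229 ≈ 15.13.

15.13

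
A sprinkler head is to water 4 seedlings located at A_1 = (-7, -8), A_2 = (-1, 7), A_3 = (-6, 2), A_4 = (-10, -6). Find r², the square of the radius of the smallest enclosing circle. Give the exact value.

47125/722

By Welzl's lemma the MEC is supported by two points (diametrically opposite) or three points (on a circumcircle).
The minimum enclosing circle is determined by three boundary points: A_1, A_2, A_4.
Their circumcentre is (-157/38, -17/38) with r² = 47125/722.
The farthest remaining point A_3 is at distance² 6845/722 ≤ 47125/722.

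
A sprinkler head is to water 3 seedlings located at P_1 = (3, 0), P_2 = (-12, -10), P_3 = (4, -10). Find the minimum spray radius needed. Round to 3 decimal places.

9.059

Side lengths²: P_1P_2² = 325, P_1P_3² = 101, P_2P_3² = 256.
Since P_1P_2² = 325 < 256 + 101 = 357, the triangle is acute, so the smallest enclosing circle is the circumcircle.
Circumcentre = (-4, -5.75), r² = 82.0625.
r = √(82.0625) ≈ 9.059.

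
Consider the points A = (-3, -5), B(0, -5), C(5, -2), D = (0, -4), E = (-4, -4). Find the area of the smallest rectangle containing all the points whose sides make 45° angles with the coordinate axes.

38.5

In coordinates u = x + y, v = x − y the rectangle is axis-aligned; the map (x,y)→(u,v) scales areas by 2.
u-values: -8, -5, 3, -4, -8; range = 3 − (-8) = 11.
v-values: 2, 5, 7, 4, 0; range = 7 − 0 = 7.
Area = (11 × 7) / 2 = 38.5.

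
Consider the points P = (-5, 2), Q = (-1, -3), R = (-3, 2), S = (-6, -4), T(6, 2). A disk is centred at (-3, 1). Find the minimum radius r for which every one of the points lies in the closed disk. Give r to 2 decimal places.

The required radius is the distance from (-3, 1) to the farthest point.
Squared distances: 5, 20, 1, 34, 82.
Maximum is 82, attained at T.
r = √82 ≈ 9.06.

9.06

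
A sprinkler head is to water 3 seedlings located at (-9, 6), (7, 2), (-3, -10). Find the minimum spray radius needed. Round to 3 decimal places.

Call the three points A, B, C in the order given.
Side lengths²: AB² = 272, AC² = 292, BC² = 244.
Since AC² = 292 < 272 + 244 = 516, the triangle is acute, so the smallest enclosing circle is the circumcircle.
Circumcentre = (-62/29, -16/29), r² = 75701/841.
r = √(75701/841) ≈ 9.488.

9.488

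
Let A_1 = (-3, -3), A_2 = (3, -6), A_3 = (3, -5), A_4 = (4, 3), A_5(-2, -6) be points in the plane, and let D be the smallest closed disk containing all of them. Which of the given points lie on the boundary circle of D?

A_4, A_5

A smallest enclosing disk is always determined by at most three of the input points on its boundary.
The farthest pair is A_4–A_5 with squared distance 117. The circle on this segment as diameter has centre (1, -1.5) and r² = 117/4 = 29.25.
Check A_1: distance² to centre = 18.25 ≤ 29.25, so it lies inside.
All remaining points lie in this disk, and no smaller disk contains both endpoints, so this is the minimum enclosing circle.
The points at distance exactly r from the centre are A_4, A_5 — 2 points.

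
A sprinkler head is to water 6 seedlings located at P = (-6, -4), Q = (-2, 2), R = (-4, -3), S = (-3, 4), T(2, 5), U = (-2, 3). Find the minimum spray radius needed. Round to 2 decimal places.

6.02

A smallest enclosing disk is always determined by at most three of the input points on its boundary.
The farthest pair is P–T with squared distance 145. The circle on this segment as diameter has centre (-2, 0.5) and r² = 145/4 = 36.25.
Check Q: distance² to centre = 2.25 ≤ 36.25, so it lies inside.
All remaining points lie in this disk, and no smaller disk contains both endpoints, so this is the minimum enclosing circle.
r = √(36.25) ≈ 6.02.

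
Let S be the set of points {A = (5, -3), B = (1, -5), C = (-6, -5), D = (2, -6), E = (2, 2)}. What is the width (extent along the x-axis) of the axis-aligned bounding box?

11

max x = 5, min x = -6, so width = 11.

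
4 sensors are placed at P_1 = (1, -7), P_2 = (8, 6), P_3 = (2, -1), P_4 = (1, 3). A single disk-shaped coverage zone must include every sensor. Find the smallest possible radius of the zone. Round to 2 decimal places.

A smallest enclosing disk is always determined by at most three of the input points on its boundary.
The farthest pair is P_1–P_2 with squared distance 218. The circle on this segment as diameter has centre (4.5, -0.5) and r² = 218/4 = 54.5.
Check P_3: distance² to centre = 6.5 ≤ 54.5, so it lies inside.
All remaining points lie in this disk, and no smaller disk contains both endpoints, so this is the minimum enclosing circle.
r = √(54.5) ≈ 7.38.

7.38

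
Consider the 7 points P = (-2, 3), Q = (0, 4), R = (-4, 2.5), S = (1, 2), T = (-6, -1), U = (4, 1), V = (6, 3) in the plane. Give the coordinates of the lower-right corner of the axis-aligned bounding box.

(6, -1)

x-range [-6, 6], y-range [-1, 4].
The lower-right corner is (6, -1).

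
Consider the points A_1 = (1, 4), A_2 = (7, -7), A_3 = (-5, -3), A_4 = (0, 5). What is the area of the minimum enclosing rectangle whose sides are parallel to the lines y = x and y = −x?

In coordinates u = x + y, v = x − y the rectangle is axis-aligned; the map (x,y)→(u,v) scales areas by 2.
u-values: 5, 0, -8, 5; range = 5 − (-8) = 13.
v-values: -3, 14, -2, -5; range = 14 − (-5) = 19.
Area = (13 × 19) / 2 = 123.5.

123.5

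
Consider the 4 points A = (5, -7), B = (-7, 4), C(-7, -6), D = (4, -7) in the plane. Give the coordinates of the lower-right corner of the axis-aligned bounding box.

(5, -7)

x-range [-7, 5], y-range [-7, 4].
The lower-right corner is (5, -7).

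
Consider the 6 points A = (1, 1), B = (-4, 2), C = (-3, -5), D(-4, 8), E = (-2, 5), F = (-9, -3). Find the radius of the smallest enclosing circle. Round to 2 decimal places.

The minimum enclosing circle is determined by three boundary points: C, D, F.
Their circumcentre is (-159/38, 55/38) with r² = 31025/722.
The farthest remaining point A is at distance² 19549/722 ≤ 31025/722.
r = √(31025/722) ≈ 6.56.

6.56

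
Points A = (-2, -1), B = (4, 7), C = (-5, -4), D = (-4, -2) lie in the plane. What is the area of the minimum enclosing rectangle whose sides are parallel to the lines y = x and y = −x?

In coordinates u = x + y, v = x − y the rectangle is axis-aligned; the map (x,y)→(u,v) scales areas by 2.
u-values: -3, 11, -9, -6; range = 11 − (-9) = 20.
v-values: -1, -3, -1, -2; range = -1 − (-3) = 2.
Area = (20 × 2) / 2 = 20.

20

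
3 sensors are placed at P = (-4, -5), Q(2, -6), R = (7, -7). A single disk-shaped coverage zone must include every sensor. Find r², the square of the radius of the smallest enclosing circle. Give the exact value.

Side lengths²: PQ² = 37, PR² = 125, QR² = 26.
Since PR² = 125 ≥ 37 + 26 = 63, the angle opposite PR is not acute, so the smallest enclosing circle has PR as diameter.
Centre = midpoint of PR = (1.5, -6), r² = 125/4 = 31.25.

31.25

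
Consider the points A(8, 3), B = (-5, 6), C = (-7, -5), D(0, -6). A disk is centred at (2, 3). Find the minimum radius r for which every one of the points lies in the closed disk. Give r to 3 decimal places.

12.042

The required radius is the distance from (2, 3) to the farthest point.
Squared distances: 36, 58, 145, 85.
Maximum is 145, attained at C.
r = √145 ≈ 12.042.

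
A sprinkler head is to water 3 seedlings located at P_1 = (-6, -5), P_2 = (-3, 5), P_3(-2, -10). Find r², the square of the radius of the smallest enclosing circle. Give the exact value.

Side lengths²: P_1P_2² = 109, P_1P_3² = 41, P_2P_3² = 226.
Since P_2P_3² = 226 ≥ 109 + 41 = 150, the angle opposite P_2P_3 is not acute, so the smallest enclosing circle has P_2P_3 as diameter.
Centre = midpoint of P_2P_3 = (-2.5, -2.5), r² = 226/4 = 56.5.

56.5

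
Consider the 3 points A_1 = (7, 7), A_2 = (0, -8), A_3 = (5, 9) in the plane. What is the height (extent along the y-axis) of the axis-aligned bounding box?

max y = 9, min y = -8, so height = 17.

17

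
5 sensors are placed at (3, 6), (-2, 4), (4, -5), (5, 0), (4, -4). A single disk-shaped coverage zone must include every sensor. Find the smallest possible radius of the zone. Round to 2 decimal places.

5.64

The minimum enclosing circle of a finite set is fixed by two of the points (as a diameter) or three (as a circumcircle).
The minimum enclosing circle is determined by three boundary points: (3, 6), (-2, 4), (4, -5).
Their circumcentre is (89/38, 15/38) with r² = 22997/722.
The farthest remaining point (4, -4) is at distance² 15929/722 ≤ 22997/722.
r = √(22997/722) ≈ 5.64.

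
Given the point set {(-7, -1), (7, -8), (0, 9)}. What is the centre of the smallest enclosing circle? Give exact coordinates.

Call the three points A, B, C in the order given.
Side lengths²: AB² = 245, AC² = 149, BC² = 338.
Since BC² = 338 < 245 + 149 = 394, the triangle is acute, so the smallest enclosing circle is the circumcircle.
Circumcentre = (121/54, -1/54), r² = 125905/1458.
Centre = (121/54, -1/54).

(121/54, -1/54)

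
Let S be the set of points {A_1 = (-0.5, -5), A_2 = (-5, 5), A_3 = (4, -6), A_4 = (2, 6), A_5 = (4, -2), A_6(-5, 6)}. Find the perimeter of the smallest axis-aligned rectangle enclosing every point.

42

Width = max x − min x = 4 − (-5) = 9.
Height = max y − min y = 6 − (-6) = 12.
Perimeter = 2(9 + 12) = 42.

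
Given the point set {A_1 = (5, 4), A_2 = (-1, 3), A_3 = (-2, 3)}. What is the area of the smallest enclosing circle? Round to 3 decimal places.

Side lengths²: A_1A_2² = 37, A_1A_3² = 50, A_2A_3² = 1.
Since A_1A_3² = 50 ≥ 37 + 1 = 38, the angle opposite A_1A_3 is not acute, so the smallest enclosing circle has A_1A_3 as diameter.
Centre = midpoint of A_1A_3 = (1.5, 3.5), r² = 50/4 = 12.5.
Area = π·r² = π·12.5 ≈ 39.270.

39.270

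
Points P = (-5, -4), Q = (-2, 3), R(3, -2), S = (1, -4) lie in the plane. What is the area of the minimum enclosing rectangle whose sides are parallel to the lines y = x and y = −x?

In coordinates u = x + y, v = x − y the rectangle is axis-aligned; the map (x,y)→(u,v) scales areas by 2.
u-values: -9, 1, 1, -3; range = 1 − (-9) = 10.
v-values: -1, -5, 5, 5; range = 5 − (-5) = 10.
Area = (10 × 10) / 2 = 50.

50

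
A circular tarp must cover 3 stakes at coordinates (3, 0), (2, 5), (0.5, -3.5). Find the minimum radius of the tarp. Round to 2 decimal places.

4.32

Call the three points A, B, C in the order given.
Side lengths²: AB² = 26, AC² = 18.5, BC² = 74.5.
Since BC² = 74.5 ≥ 26 + 18.5 = 44.5, the angle opposite BC is not acute, so the smallest enclosing circle has BC as diameter.
Centre = midpoint of BC = (1.25, 0.75), r² = 74.5/4 = 18.625.
r = √(18.625) ≈ 4.32.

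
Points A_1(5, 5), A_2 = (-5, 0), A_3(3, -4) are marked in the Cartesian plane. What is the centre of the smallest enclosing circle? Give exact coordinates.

Side lengths²: A_1A_2² = 125, A_1A_3² = 85, A_2A_3² = 80.
Since A_1A_2² = 125 < 85 + 80 = 165, the triangle is acute, so the smallest enclosing circle is the circumcircle.
Circumcentre = (0.625, 1.25), r² = 33.203125.
Centre = (0.625, 1.25).

(0.625, 1.25)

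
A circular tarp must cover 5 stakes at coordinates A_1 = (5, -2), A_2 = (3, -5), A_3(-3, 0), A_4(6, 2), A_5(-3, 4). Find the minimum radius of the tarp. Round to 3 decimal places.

5.503

A smallest enclosing disk is always determined by at most three of the input points on its boundary.
The minimum enclosing circle is determined by three boundary points: A_2, A_4, A_5.
Their circumcentre is (39/46, 3/46) with r² = 32045/1058.
The farthest remaining point A_1 is at distance² 22753/1058 ≤ 32045/1058.
r = √(32045/1058) ≈ 5.503.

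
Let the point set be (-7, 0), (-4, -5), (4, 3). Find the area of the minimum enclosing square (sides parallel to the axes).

The bounding box has width 11 and height 8.
An axis-aligned square enclosing the set must have side ≥ max(width, height).
So the minimum side is max(11, 8) = 11.
Area = 11² = 121.

121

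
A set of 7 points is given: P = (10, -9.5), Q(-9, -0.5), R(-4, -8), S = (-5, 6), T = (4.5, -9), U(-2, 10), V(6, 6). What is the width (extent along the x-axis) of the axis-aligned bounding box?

max x = 10, min x = -9, so width = 19.

19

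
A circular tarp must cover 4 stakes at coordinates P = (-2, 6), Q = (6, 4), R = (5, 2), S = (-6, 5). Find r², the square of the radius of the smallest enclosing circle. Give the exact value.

A smallest enclosing disk is always determined by at most three of the input points on its boundary.
The farthest pair is Q–S with squared distance 145. The circle on this segment as diameter has centre (0, 4.5) and r² = 145/4 = 36.25.
Check P: distance² to centre = 6.25 ≤ 36.25, so it lies inside.
All remaining points lie in this disk, and no smaller disk contains both endpoints, so this is the minimum enclosing circle.

36.25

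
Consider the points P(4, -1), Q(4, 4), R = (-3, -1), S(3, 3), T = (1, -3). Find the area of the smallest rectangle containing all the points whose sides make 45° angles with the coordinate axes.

In coordinates u = x + y, v = x − y the rectangle is axis-aligned; the map (x,y)→(u,v) scales areas by 2.
u-values: 3, 8, -4, 6, -2; range = 8 − (-4) = 12.
v-values: 5, 0, -2, 0, 4; range = 5 − (-2) = 7.
Area = (12 × 7) / 2 = 42.

42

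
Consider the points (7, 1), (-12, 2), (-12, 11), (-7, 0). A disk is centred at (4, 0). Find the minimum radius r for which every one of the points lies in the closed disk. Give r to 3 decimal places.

The required radius is the distance from (4, 0) to the farthest point.
Squared distances: 10, 260, 377, 121.
Maximum is 377, attained at (-12, 11).
r = √377 ≈ 19.416.

19.416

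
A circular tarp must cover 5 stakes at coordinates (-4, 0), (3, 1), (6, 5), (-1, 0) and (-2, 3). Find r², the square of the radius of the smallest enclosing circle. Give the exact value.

31.25

By Welzl's lemma the MEC is supported by two points (diametrically opposite) or three points (on a circumcircle).
The farthest pair is (-4, 0)–(6, 5) with squared distance 125. The circle on this segment as diameter has centre (1, 2.5) and r² = 125/4 = 31.25.
Check (3, 1): distance² to centre = 6.25 ≤ 31.25, so it lies inside.
All remaining points lie in this disk, and no smaller disk contains both endpoints, so this is the minimum enclosing circle.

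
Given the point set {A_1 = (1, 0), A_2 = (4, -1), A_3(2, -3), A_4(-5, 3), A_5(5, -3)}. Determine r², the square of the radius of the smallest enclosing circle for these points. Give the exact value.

A smallest enclosing disk is always determined by at most three of the input points on its boundary.
The farthest pair is A_4–A_5 with squared distance 136. The circle on this segment as diameter has centre (0, 0) and r² = 136/4 = 34.
Check A_1: distance² to centre = 1 ≤ 34, so it lies inside.
All remaining points lie in this disk, and no smaller disk contains both endpoints, so this is the minimum enclosing circle.

34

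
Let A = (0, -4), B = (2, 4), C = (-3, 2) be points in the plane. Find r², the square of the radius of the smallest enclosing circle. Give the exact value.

Side lengths²: AB² = 68, AC² = 45, BC² = 29.
Since AB² = 68 < 45 + 29 = 74, the triangle is acute, so the smallest enclosing circle is the circumcircle.
Circumcentre = (2/3, 1/12), r² = 2465/144.

2465/144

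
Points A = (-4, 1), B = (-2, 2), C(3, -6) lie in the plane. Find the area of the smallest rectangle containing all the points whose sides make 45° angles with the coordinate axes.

In coordinates u = x + y, v = x − y the rectangle is axis-aligned; the map (x,y)→(u,v) scales areas by 2.
u-values: -3, 0, -3; range = 0 − (-3) = 3.
v-values: -5, -4, 9; range = 9 − (-5) = 14.
Area = (3 × 14) / 2 = 21.

21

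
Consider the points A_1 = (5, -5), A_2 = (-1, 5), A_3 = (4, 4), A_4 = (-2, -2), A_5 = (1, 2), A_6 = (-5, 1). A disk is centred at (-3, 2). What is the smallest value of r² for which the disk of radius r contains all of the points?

The required radius is the distance from (-3, 2) to the farthest point.
Squared distances: 113, 13, 53, 17, 16, 5.
Maximum is 113, attained at A_1.

113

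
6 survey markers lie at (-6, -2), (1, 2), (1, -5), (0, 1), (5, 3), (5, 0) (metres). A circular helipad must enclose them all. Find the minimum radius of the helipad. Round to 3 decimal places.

The farthest pair is (-6, -2)–(5, 3) with squared distance 146. The circle on this segment as diameter has centre (-0.5, 0.5) and r² = 146/4 = 36.5.
Check (1, 2): distance² to centre = 4.5 ≤ 36.5, so it lies inside.
All remaining points lie in this disk, and no smaller disk contains both endpoints, so this is the minimum enclosing circle.
r = √(36.5) ≈ 6.042.

6.042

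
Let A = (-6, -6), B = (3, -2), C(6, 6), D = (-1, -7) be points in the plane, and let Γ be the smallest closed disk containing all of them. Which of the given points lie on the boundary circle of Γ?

A, C

By Welzl's lemma the MEC is supported by two points (diametrically opposite) or three points (on a circumcircle).
The farthest pair is A–C with squared distance 288. The circle on this segment as diameter has centre (0, 0) and r² = 288/4 = 72.
Check B: distance² to centre = 13 ≤ 72, so it lies inside.
All remaining points lie in this disk, and no smaller disk contains both endpoints, so this is the minimum enclosing circle.
The points at distance exactly r from the centre are A, C — 2 points.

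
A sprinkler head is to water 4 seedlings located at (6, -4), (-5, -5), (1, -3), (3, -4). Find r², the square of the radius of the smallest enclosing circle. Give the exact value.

30.5

By Welzl's lemma the MEC is supported by two points (diametrically opposite) or three points (on a circumcircle).
The farthest pair is (6, -4)–(-5, -5) with squared distance 122. The circle on this segment as diameter has centre (0.5, -4.5) and r² = 122/4 = 30.5.
Check (1, -3): distance² to centre = 2.5 ≤ 30.5, so it lies inside.
All remaining points lie in this disk, and no smaller disk contains both endpoints, so this is the minimum enclosing circle.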